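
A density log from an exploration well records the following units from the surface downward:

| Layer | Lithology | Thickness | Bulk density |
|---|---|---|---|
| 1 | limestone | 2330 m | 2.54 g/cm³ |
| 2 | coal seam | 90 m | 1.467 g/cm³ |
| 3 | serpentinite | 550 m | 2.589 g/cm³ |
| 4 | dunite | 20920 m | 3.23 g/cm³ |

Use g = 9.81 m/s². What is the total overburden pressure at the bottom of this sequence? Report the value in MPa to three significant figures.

limestone: 2540 kg/m³ × 9.81 m/s² × 2330 m = 5.806×10^7 Pa = 58.06 MPa
coal seam: 1467 kg/m³ × 9.81 m/s² × 90 m = 1.295×10^6 Pa = 1.295 MPa
serpentinite: 2589 kg/m³ × 9.81 m/s² × 550 m = 1.397×10^7 Pa = 13.97 MPa
dunite: 3230 kg/m³ × 9.81 m/s² × 20920 m = 6.629×10^8 Pa = 662.9 MPa
Total = 58.06 + 1.295 + 13.97 + 662.9 = 736.20 MPa

736 MPa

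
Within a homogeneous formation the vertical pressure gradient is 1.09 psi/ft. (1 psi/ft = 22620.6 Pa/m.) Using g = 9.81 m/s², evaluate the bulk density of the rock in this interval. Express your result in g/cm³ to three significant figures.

2.51 g/cm³

ρ = (dP/dz)/g = 1.09 psi/ft / 9.81 m/s² = 24656 Pa/m / 9.81 m/s² = 2513.4 kg/m³
= 2.513 g/cm³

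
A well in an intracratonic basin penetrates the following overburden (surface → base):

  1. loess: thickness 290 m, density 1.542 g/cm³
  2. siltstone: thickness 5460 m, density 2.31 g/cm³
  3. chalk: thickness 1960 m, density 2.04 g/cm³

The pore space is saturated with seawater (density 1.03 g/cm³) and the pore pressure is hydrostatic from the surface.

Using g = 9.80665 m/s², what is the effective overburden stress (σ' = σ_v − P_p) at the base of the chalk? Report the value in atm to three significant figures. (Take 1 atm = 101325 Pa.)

882 atm

Overburden (lithostatic) stress σ_v:
loess: 1542 kg/m³ × 9.80665 m/s² × 290 m = 4.385×10^6 Pa = 4.385 MPa
siltstone: 2310 kg/m³ × 9.80665 m/s² × 5460 m = 1.237×10^8 Pa = 123.7 MPa
chalk: 2040 kg/m³ × 9.80665 m/s² × 1960 m = 3.921×10^7 Pa = 39.21 MPa
Total = 4.385 + 123.7 + 39.21 = 167.28 MPa
Pore pressure P_p = 1030 kg/m³ × 9.80665 m/s² × 7710 m = 7.788×10^7 Pa = 77.88 MPa
Effective stress σ' = σ_v − P_p = 167.3 − 77.88 = 89.406 MPa = 882.37 atm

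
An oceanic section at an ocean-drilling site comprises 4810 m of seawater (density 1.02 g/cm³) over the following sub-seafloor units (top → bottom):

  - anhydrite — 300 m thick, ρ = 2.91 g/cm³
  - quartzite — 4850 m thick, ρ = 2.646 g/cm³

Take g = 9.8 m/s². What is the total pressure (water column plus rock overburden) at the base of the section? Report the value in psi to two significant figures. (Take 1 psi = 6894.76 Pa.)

26000 psi

seawater: 1020 kg/m³ × 9.8 m/s² × 4810 m = 4.808×10^7 Pa = 6974 psi
anhydrite: 2910 kg/m³ × 9.8 m/s² × 300 m = 8.555×10^6 Pa = 1241 psi
quartzite: 2646 kg/m³ × 9.8 m/s² × 4850 m = 1.258×10^8 Pa = 18241 psi
Total = 6974 + 1241 + 18241 = 26455 psi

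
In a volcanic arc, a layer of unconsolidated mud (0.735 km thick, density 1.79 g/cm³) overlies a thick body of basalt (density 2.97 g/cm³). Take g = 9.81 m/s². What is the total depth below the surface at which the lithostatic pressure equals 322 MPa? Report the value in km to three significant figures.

11.3 km

Pressure at base of upper layers: 1790×9.81×735 = 1.291×10^7 Pa = 12.91 MPa
Remaining pressure to be supplied by basalt: 3.220×10^8 − 1.291×10^7 = 3.091×10^8 Pa
Additional depth in basalt = 3.091×10^8 Pa / (2970 kg/m³ × 9.81 m/s²) = 10609 m
Total depth = 735 m + 10609 m = 11344 m
= 11.344 km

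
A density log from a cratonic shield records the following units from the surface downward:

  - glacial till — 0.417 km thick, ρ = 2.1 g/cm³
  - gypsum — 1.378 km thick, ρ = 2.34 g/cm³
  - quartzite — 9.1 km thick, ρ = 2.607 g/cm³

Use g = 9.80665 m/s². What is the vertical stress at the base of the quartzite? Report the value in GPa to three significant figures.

glacial till: 2100 kg/m³ × 9.80665 m/s² × 417 m = 8.588×10^6 Pa = 8.588×10^-3 GPa
gypsum: 2340 kg/m³ × 9.80665 m/s² × 1378 m = 3.162×10^7 Pa = 0.03162 GPa
quartzite: 2607 kg/m³ × 9.80665 m/s² × 9100 m = 2.327×10^8 Pa = 0.2327 GPa
Total = 8.588×10^-3 + 0.03162 + 0.2327 = 0.27286 GPa

0.273 GPa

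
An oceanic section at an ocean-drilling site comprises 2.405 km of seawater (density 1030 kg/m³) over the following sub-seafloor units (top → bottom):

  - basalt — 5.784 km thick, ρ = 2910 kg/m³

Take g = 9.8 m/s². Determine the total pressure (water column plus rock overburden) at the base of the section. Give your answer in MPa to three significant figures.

189 MPa

seawater: 1030 kg/m³ × 9.8 m/s² × 2405 m = 2.428×10^7 Pa = 24.28 MPa
basalt: 2910 kg/m³ × 9.8 m/s² × 5784 m = 1.649×10^8 Pa = 164.9 MPa
Total = 24.28 + 164.9 = 189.22 MPa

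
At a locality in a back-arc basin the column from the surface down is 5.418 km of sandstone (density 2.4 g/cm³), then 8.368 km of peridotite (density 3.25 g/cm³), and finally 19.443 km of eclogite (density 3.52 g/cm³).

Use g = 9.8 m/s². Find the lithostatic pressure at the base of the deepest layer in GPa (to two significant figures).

sandstone: 2400 kg/m³ × 9.8 m/s² × 5418 m = 1.274×10^8 Pa = 0.1274 GPa
peridotite: 3250 kg/m³ × 9.8 m/s² × 8368 m = 2.665×10^8 Pa = 0.2665 GPa
eclogite: 3520 kg/m³ × 9.8 m/s² × 19443 m = 6.707×10^8 Pa = 0.6707 GPa
Total = 0.1274 + 0.2665 + 0.6707 = 1.0647 GPa

1.1 GPa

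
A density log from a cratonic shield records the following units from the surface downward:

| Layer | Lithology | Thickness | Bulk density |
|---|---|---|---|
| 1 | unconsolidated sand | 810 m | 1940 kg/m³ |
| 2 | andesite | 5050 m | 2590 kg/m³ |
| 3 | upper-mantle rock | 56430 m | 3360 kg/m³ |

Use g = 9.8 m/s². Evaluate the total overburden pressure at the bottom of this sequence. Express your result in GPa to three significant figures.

unconsolidated sand: 1940 kg/m³ × 9.8 m/s² × 810 m = 1.540×10^7 Pa = 0.01540 GPa
andesite: 2590 kg/m³ × 9.8 m/s² × 5050 m = 1.282×10^8 Pa = 0.1282 GPa
upper-mantle rock: 3360 kg/m³ × 9.8 m/s² × 56430 m = 1.858×10^9 Pa = 1.858 GPa
Total = 0.01540 + 0.1282 + 1.858 = 2.0017 GPa

2.00 GPa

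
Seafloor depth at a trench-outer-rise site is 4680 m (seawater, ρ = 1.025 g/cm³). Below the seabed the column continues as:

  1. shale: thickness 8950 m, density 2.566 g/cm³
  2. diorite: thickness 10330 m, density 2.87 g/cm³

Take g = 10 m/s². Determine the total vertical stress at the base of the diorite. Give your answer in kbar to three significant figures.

5.74 kbar

seawater: 1025 kg/m³ × 10 m/s² × 4680 m = 4.797×10^7 Pa = 0.4797 kbar
shale: 2566 kg/m³ × 10 m/s² × 8950 m = 2.297×10^8 Pa = 2.297 kbar
diorite: 2870 kg/m³ × 10 m/s² × 10330 m = 2.965×10^8 Pa = 2.965 kbar
Total = 0.4797 + 2.297 + 2.965 = 5.7410 kbar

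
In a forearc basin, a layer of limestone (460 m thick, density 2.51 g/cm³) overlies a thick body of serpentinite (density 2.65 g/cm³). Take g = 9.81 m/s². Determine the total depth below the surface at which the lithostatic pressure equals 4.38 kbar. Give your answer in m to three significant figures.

16900 m

Pressure at base of upper layers: 2510×9.81×460 = 1.133×10^7 Pa = 0.1133 kbar
Remaining pressure to be supplied by serpentinite: 4.380×10^8 − 1.133×10^7 = 4.267×10^8 Pa
Additional depth in serpentinite = 4.267×10^8 Pa / (2650 kg/m³ × 9.81 m/s²) = 16413 m
Total depth = 460 m + 16413 m = 16873 m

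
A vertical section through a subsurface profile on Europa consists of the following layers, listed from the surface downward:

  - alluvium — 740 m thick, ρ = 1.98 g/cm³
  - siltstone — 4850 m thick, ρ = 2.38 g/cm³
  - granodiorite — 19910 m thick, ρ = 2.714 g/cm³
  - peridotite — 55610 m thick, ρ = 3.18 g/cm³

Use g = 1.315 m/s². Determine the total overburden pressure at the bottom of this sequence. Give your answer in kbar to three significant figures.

3.21 kbar

alluvium: 1980 kg/m³ × 1.315 m/s² × 740 m = 1.927×10^6 Pa = 0.01927 kbar
siltstone: 2380 kg/m³ × 1.315 m/s² × 4850 m = 1.518×10^7 Pa = 0.1518 kbar
granodiorite: 2714 kg/m³ × 1.315 m/s² × 19910 m = 7.106×10^7 Pa = 0.7106 kbar
peridotite: 3180 kg/m³ × 1.315 m/s² × 55610 m = 2.325×10^8 Pa = 2.325 kbar
Total = 0.01927 + 0.1518 + 0.7106 + 2.325 = 3.2071 kbar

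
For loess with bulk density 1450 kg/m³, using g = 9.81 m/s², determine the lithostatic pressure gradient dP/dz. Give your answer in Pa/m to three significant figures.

dP/dz = ρg = 1450 kg/m³ × 9.81 m/s² = 14224 Pa/m

14200 Pa/m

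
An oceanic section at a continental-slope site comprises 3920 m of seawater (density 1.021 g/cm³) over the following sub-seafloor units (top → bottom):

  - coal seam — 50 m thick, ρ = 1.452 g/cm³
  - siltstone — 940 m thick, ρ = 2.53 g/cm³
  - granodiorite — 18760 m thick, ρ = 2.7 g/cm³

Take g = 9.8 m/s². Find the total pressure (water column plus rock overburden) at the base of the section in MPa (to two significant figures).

560 MPa

seawater: 1021 kg/m³ × 9.8 m/s² × 3920 m = 3.922×10^7 Pa = 39.22 MPa
coal seam: 1452 kg/m³ × 9.8 m/s² × 50 m = 7.115×10^5 Pa = 0.7115 MPa
siltstone: 2530 kg/m³ × 9.8 m/s² × 940 m = 2.331×10^7 Pa = 23.31 MPa
granodiorite: 2700 kg/m³ × 9.8 m/s² × 18760 m = 4.964×10^8 Pa = 496.4 MPa
Total = 39.22 + 0.7115 + 23.31 + 496.4 = 559.63 MPa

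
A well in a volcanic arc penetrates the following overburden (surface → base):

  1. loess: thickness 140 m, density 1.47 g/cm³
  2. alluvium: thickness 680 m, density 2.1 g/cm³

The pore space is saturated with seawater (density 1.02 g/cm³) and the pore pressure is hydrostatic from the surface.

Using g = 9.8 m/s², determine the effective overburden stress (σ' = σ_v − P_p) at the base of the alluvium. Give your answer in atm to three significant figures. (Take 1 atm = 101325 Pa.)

Overburden (lithostatic) stress σ_v:
loess: 1470 kg/m³ × 9.8 m/s² × 140 m = 2.017×10^6 Pa = 2.017 MPa
alluvium: 2100 kg/m³ × 9.8 m/s² × 680 m = 1.399×10^7 Pa = 13.99 MPa
Total = 2.017 + 13.99 = 16.011 MPa
Pore pressure P_p = 1020 kg/m³ × 9.8 m/s² × 820 m = 8.197×10^6 Pa = 8.197 MPa
Effective stress σ' = σ_v − P_p = 16.01 − 8.197 = 7.8145 MPa = 77.123 atm

77.1 atm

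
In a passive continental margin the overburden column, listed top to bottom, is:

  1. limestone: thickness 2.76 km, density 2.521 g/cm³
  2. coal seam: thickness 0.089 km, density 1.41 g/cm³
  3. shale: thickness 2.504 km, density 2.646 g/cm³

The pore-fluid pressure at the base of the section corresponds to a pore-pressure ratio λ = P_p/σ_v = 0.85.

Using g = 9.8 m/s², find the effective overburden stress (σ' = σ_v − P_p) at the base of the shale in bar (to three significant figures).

Overburden (lithostatic) stress σ_v:
limestone: 2521 kg/m³ × 9.8 m/s² × 2760 m = 6.819×10^7 Pa = 68.19 MPa
coal seam: 1410 kg/m³ × 9.8 m/s² × 89 m = 1.230×10^6 Pa = 1.230 MPa
shale: 2646 kg/m³ × 9.8 m/s² × 2504 m = 6.493×10^7 Pa = 64.93 MPa
Total = 68.19 + 1.230 + 64.93 = 134.35 MPa
Pore pressure P_p = λ·σ_v = 0.85 × 134.3 MPa = 114.2 MPa
Effective stress σ' = σ_v − P_p = 134.3 − 114.2 = 20.152 MPa = 201.52 bar

202 bar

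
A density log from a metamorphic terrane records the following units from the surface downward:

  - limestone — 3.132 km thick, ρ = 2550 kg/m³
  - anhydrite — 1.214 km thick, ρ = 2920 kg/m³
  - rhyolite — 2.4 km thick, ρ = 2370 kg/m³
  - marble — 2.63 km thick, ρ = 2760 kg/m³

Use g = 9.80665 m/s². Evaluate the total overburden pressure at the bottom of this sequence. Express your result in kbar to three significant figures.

limestone: 2550 kg/m³ × 9.80665 m/s² × 3132 m = 7.832×10^7 Pa = 0.7832 kbar
anhydrite: 2920 kg/m³ × 9.80665 m/s² × 1214 m = 3.476×10^7 Pa = 0.3476 kbar
rhyolite: 2370 kg/m³ × 9.80665 m/s² × 2400 m = 5.578×10^7 Pa = 0.5578 kbar
marble: 2760 kg/m³ × 9.80665 m/s² × 2630 m = 7.118×10^7 Pa = 0.7118 kbar
Total = 0.7832 + 0.3476 + 0.5578 + 0.7118 = 2.4005 kbar

2.40 kbar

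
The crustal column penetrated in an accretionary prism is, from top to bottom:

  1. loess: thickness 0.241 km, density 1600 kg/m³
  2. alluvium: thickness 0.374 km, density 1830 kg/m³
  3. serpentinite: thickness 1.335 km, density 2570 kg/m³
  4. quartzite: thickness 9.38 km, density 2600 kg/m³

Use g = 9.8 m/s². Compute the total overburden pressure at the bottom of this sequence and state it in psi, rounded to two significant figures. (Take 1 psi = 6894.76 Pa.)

41000 psi

loess: 1600 kg/m³ × 9.8 m/s² × 241 m = 3.779×10^6 Pa = 548.1 psi
alluvium: 1830 kg/m³ × 9.8 m/s² × 374 m = 6.707×10^6 Pa = 972.8 psi
serpentinite: 2570 kg/m³ × 9.8 m/s² × 1335 m = 3.362×10^7 Pa = 4877 psi
quartzite: 2600 kg/m³ × 9.8 m/s² × 9380 m = 2.390×10^8 Pa = 34664 psi
Total = 548.1 + 972.8 + 4877 + 34664 = 41062 psi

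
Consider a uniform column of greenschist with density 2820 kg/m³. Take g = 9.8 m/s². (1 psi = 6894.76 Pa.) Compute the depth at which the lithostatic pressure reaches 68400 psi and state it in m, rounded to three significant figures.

h = P/(ρg) = 68400 psi / (2820 kg/m³ × 9.8 m/s²) = 4.716×10^8 Pa / 27636 Pa/m = 17065 m

17100 m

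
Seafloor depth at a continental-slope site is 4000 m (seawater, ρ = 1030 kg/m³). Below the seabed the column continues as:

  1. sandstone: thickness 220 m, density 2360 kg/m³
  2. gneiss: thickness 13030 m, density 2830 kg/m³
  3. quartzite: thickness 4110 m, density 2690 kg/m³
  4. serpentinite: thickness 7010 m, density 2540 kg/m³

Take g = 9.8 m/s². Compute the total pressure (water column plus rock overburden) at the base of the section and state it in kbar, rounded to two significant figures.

seawater: 1030 kg/m³ × 9.8 m/s² × 4000 m = 4.038×10^7 Pa = 0.4038 kbar
sandstone: 2360 kg/m³ × 9.8 m/s² × 220 m = 5.088×10^6 Pa = 0.05088 kbar
gneiss: 2830 kg/m³ × 9.8 m/s² × 13030 m = 3.614×10^8 Pa = 3.614 kbar
quartzite: 2690 kg/m³ × 9.8 m/s² × 4110 m = 1.083×10^8 Pa = 1.083 kbar
serpentinite: 2540 kg/m³ × 9.8 m/s² × 7010 m = 1.745×10^8 Pa = 1.745 kbar
Total = 0.4038 + 0.05088 + 3.614 + 1.083 + 1.745 = 6.8968 kbar

6.9 kbar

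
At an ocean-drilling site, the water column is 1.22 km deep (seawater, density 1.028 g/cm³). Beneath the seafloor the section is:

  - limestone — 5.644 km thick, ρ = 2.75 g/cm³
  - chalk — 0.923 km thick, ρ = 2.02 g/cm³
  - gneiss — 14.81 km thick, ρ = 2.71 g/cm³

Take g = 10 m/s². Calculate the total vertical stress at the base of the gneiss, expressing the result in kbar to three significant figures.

5.88 kbar

seawater: 1028 kg/m³ × 10 m/s² × 1220 m = 1.254×10^7 Pa = 0.1254 kbar
limestone: 2750 kg/m³ × 10 m/s² × 5644 m = 1.552×10^8 Pa = 1.552 kbar
chalk: 2020 kg/m³ × 10 m/s² × 923 m = 1.864×10^7 Pa = 0.1864 kbar
gneiss: 2710 kg/m³ × 10 m/s² × 14810 m = 4.014×10^8 Pa = 4.014 kbar
Total = 0.1254 + 1.552 + 0.1864 + 4.014 = 5.8775 kbar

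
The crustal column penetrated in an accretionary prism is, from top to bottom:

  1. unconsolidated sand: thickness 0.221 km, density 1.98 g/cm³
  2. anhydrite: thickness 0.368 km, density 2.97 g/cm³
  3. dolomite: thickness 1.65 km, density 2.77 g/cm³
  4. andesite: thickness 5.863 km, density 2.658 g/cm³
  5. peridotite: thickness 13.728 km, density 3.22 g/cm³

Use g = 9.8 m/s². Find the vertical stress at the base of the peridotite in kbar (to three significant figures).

6.46 kbar

unconsolidated sand: 1980 kg/m³ × 9.8 m/s² × 221 m = 4.288×10^6 Pa = 0.04288 kbar
anhydrite: 2970 kg/m³ × 9.8 m/s² × 368 m = 1.071×10^7 Pa = 0.1071 kbar
dolomite: 2770 kg/m³ × 9.8 m/s² × 1650 m = 4.479×10^7 Pa = 0.4479 kbar
andesite: 2658 kg/m³ × 9.8 m/s² × 5863 m = 1.527×10^8 Pa = 1.527 kbar
peridotite: 3220 kg/m³ × 9.8 m/s² × 13728 m = 4.332×10^8 Pa = 4.332 kbar
Total = 0.04288 + 0.1071 + 0.4479 + 1.527 + 4.332 = 6.4571 kbar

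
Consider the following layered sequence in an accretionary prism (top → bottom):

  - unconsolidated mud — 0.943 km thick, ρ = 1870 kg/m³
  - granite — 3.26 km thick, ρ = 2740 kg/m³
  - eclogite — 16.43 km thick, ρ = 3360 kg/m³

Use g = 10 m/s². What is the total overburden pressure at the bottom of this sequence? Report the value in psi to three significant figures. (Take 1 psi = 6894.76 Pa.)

unconsolidated mud: 1870 kg/m³ × 10 m/s² × 943 m = 1.763×10^7 Pa = 2558 psi
granite: 2740 kg/m³ × 10 m/s² × 3260 m = 8.932×10^7 Pa = 12955 psi
eclogite: 3360 kg/m³ × 10 m/s² × 16430 m = 5.520×10^8 Pa = 80068 psi
Total = 2558 + 12955 + 80068 = 95581 psi

95600 psi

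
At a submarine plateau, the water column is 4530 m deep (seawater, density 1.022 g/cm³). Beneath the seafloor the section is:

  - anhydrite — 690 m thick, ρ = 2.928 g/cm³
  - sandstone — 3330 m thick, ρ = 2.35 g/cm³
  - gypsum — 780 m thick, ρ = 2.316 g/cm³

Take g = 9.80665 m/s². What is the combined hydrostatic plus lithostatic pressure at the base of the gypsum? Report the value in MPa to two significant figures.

seawater: 1022 kg/m³ × 9.80665 m/s² × 4530 m = 4.540×10^7 Pa = 45.40 MPa
anhydrite: 2928 kg/m³ × 9.80665 m/s² × 690 m = 1.981×10^7 Pa = 19.81 MPa
sandstone: 2350 kg/m³ × 9.80665 m/s² × 3330 m = 7.674×10^7 Pa = 76.74 MPa
gypsum: 2316 kg/m³ × 9.80665 m/s² × 780 m = 1.772×10^7 Pa = 17.72 MPa
Total = 45.40 + 19.81 + 76.74 + 17.72 = 159.67 MPa

160 MPa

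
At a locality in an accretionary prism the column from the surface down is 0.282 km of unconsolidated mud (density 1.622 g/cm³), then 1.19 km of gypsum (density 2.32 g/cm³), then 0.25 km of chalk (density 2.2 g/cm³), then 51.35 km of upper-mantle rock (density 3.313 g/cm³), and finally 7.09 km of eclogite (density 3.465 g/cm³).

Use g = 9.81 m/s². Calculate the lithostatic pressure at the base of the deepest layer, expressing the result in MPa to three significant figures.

unconsolidated mud: 1622 kg/m³ × 9.81 m/s² × 282 m = 4.487×10^6 Pa = 4.487 MPa
gypsum: 2320 kg/m³ × 9.81 m/s² × 1190 m = 2.708×10^7 Pa = 27.08 MPa
chalk: 2200 kg/m³ × 9.81 m/s² × 250 m = 5.396×10^6 Pa = 5.396 MPa
upper-mantle rock: 3313 kg/m³ × 9.81 m/s² × 51350 m = 1.669×10^9 Pa = 1669 MPa
eclogite: 3465 kg/m³ × 9.81 m/s² × 7090 m = 2.410×10^8 Pa = 241.0 MPa
Total = 4.487 + 27.08 + 5.396 + 1669 + 241.0 = 1946.9 MPa

1950 MPa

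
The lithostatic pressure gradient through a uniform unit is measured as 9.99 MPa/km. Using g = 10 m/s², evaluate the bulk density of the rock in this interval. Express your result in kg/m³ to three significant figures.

999 kg/m³

ρ = (dP/dz)/g = 9.99 MPa/km / 10 m/s² = 9990.0 Pa/m / 10 m/s² = 999.00 kg/m³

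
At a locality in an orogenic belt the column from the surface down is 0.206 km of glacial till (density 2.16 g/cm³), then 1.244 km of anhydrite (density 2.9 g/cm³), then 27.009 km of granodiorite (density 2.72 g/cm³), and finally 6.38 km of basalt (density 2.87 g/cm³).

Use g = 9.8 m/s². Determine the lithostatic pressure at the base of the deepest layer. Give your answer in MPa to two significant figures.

940 MPa

glacial till: 2160 kg/m³ × 9.8 m/s² × 206 m = 4.361×10^6 Pa = 4.361 MPa
anhydrite: 2900 kg/m³ × 9.8 m/s² × 1244 m = 3.535×10^7 Pa = 35.35 MPa
granodiorite: 2720 kg/m³ × 9.8 m/s² × 27009 m = 7.200×10^8 Pa = 720.0 MPa
basalt: 2870 kg/m³ × 9.8 m/s² × 6380 m = 1.794×10^8 Pa = 179.4 MPa
Total = 4.361 + 35.35 + 720.0 + 179.4 = 939.11 MPa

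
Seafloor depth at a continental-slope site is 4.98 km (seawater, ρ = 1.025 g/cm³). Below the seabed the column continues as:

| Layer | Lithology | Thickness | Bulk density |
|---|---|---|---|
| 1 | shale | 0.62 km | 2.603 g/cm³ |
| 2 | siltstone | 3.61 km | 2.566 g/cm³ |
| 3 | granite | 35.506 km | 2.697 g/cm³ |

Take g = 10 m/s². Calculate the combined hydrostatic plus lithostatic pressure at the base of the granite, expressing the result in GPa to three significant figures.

1.12 GPa

seawater: 1025 kg/m³ × 10 m/s² × 4980 m = 5.104×10^7 Pa = 0.05105 GPa
shale: 2603 kg/m³ × 10 m/s² × 620 m = 1.614×10^7 Pa = 0.01614 GPa
siltstone: 2566 kg/m³ × 10 m/s² × 3610 m = 9.263×10^7 Pa = 0.09263 GPa
granite: 2697 kg/m³ × 10 m/s² × 35506 m = 9.576×10^8 Pa = 0.9576 GPa
Total = 0.05105 + 0.01614 + 0.09263 + 0.9576 = 1.1174 GPa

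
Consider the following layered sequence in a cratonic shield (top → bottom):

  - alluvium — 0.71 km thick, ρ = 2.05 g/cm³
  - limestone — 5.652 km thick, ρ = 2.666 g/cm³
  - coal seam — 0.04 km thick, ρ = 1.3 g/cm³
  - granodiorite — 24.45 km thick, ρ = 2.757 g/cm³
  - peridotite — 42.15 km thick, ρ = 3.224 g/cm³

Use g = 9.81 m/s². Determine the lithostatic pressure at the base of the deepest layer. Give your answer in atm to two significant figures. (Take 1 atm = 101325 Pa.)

alluvium: 2050 kg/m³ × 9.81 m/s² × 710 m = 1.428×10^7 Pa = 140.9 atm
limestone: 2666 kg/m³ × 9.81 m/s² × 5652 m = 1.478×10^8 Pa = 1459 atm
coal seam: 1300 kg/m³ × 9.81 m/s² × 40 m = 5.101×10^5 Pa = 5.034 atm
granodiorite: 2757 kg/m³ × 9.81 m/s² × 24450 m = 6.613×10^8 Pa = 6526 atm
peridotite: 3224 kg/m³ × 9.81 m/s² × 42150 m = 1.333×10^9 Pa = 13157 atm
Total = 140.9 + 1459 + 5.034 + 6526 + 13157 = 21288 atm

21000 atm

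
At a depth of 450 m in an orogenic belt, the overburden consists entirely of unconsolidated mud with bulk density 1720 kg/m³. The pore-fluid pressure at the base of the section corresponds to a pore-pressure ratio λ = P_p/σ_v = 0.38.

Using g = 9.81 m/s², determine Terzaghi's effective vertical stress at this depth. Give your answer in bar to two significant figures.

47 bar

Overburden (lithostatic) stress σ_v:
unconsolidated mud: 1720 kg/m³ × 9.81 m/s² × 450 m = 7.593×10^6 Pa = 7.593 MPa
Pore pressure P_p = λ·σ_v = 0.38 × 7.593 MPa = 2.885 MPa
Effective stress σ' = σ_v − P_p = 7.593 − 2.885 = 4.7076 MPa = 47.076 bar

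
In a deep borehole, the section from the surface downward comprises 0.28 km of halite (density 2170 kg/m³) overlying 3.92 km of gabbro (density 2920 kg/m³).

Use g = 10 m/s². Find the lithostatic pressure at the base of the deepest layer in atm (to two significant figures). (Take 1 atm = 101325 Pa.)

1200 atm

halite: 2170 kg/m³ × 10 m/s² × 280 m = 6.076×10^6 Pa = 59.97 atm
gabbro: 2920 kg/m³ × 10 m/s² × 3920 m = 1.145×10^8 Pa = 1130 atm
Total = 59.97 + 1130 = 1189.6 atm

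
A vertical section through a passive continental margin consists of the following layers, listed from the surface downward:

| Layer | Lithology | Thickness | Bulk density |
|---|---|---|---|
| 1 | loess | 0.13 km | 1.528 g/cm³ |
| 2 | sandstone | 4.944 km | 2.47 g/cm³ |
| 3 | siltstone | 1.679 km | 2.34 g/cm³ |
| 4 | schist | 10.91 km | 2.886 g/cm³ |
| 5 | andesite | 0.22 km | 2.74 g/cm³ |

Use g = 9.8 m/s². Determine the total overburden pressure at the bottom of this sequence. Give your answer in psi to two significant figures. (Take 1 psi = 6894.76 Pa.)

69000 psi

loess: 1528 kg/m³ × 9.8 m/s² × 130 m = 1.947×10^6 Pa = 282.3 psi
sandstone: 2470 kg/m³ × 9.8 m/s² × 4944 m = 1.197×10^8 Pa = 17357 psi
siltstone: 2340 kg/m³ × 9.8 m/s² × 1679 m = 3.850×10^7 Pa = 5584 psi
schist: 2886 kg/m³ × 9.8 m/s² × 10910 m = 3.086×10^8 Pa = 44754 psi
andesite: 2740 kg/m³ × 9.8 m/s² × 220 m = 5.907×10^6 Pa = 856.8 psi
Total = 282.3 + 17357 + 5584 + 44754 + 856.8 = 68834 psi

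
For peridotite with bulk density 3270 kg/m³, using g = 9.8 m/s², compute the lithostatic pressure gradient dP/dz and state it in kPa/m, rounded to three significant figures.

32.0 kPa/m

dP/dz = ρg = 3270 kg/m³ × 9.8 m/s² = 32046 Pa/m
= 32046 Pa/m × (1 kPa/m / 1000.0 Pa/m) = 32.046 kPa/m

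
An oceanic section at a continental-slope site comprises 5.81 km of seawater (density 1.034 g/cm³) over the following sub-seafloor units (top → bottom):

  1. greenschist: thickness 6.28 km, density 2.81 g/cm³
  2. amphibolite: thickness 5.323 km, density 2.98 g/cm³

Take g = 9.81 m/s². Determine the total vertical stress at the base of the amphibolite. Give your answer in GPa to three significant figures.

0.388 GPa

seawater: 1034 kg/m³ × 9.81 m/s² × 5810 m = 5.893×10^7 Pa = 0.05893 GPa
greenschist: 2810 kg/m³ × 9.81 m/s² × 6280 m = 1.731×10^8 Pa = 0.1731 GPa
amphibolite: 2980 kg/m³ × 9.81 m/s² × 5323 m = 1.556×10^8 Pa = 0.1556 GPa
Total = 0.05893 + 0.1731 + 0.1556 = 0.38766 GPa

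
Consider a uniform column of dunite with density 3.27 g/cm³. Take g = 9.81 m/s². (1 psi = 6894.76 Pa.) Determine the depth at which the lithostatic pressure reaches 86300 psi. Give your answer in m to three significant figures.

h = P/(ρg) = 86300 psi / (3270 kg/m³ × 9.81 m/s²) = 5.950×10^8 Pa / 32079 Pa/m = 18549 m

18500 m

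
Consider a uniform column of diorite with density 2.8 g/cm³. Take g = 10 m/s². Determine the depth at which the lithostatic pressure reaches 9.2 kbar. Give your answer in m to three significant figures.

32900 m

h = P/(ρg) = 9.2 kbar / (2800 kg/m³ × 10 m/s²) = 9.200×10^8 Pa / 28000 Pa/m = 32857 m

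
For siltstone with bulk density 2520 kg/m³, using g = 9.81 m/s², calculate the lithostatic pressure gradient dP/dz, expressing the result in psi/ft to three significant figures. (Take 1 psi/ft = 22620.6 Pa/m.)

1.09 psi/ft

dP/dz = ρg = 2520 kg/m³ × 9.81 m/s² = 24721 Pa/m
= 24721 Pa/m × (1 psi/ft / 22621 Pa/m) = 1.0929 psi/ft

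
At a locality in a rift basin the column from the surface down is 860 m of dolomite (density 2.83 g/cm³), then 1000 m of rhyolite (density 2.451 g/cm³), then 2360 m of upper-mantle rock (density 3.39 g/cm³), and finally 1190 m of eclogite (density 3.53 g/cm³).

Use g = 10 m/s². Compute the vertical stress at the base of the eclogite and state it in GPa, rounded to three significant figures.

dolomite: 2830 kg/m³ × 10 m/s² × 860 m = 2.434×10^7 Pa = 0.02434 GPa
rhyolite: 2451 kg/m³ × 10 m/s² × 1000 m = 2.451×10^7 Pa = 0.02451 GPa
upper-mantle rock: 3390 kg/m³ × 10 m/s² × 2360 m = 8.000×10^7 Pa = 0.08000 GPa
eclogite: 3530 kg/m³ × 10 m/s² × 1190 m = 4.201×10^7 Pa = 0.04201 GPa
Total = 0.02434 + 0.02451 + 0.08000 + 0.04201 = 0.17086 GPa

0.171 GPa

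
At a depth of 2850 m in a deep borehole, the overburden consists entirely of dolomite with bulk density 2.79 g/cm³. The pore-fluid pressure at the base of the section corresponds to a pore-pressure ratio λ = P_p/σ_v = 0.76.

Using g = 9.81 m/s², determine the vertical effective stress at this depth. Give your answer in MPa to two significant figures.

19 MPa

Overburden (lithostatic) stress σ_v:
dolomite: 2790 kg/m³ × 9.81 m/s² × 2850 m = 7.800×10^7 Pa = 78.00 MPa
Pore pressure P_p = λ·σ_v = 0.76 × 78.00 MPa = 59.28 MPa
Effective stress σ' = σ_v − P_p = 78.00 − 59.28 = 18.721 MPa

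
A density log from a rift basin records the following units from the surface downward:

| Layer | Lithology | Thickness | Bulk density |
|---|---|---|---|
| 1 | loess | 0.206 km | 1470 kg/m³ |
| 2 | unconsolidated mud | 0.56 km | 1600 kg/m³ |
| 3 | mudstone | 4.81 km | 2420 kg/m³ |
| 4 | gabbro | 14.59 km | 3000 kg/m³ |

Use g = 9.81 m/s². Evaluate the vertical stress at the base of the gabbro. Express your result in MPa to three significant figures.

loess: 1470 kg/m³ × 9.81 m/s² × 206 m = 2.971×10^6 Pa = 2.971 MPa
unconsolidated mud: 1600 kg/m³ × 9.81 m/s² × 560 m = 8.790×10^6 Pa = 8.790 MPa
mudstone: 2420 kg/m³ × 9.81 m/s² × 4810 m = 1.142×10^8 Pa = 114.2 MPa
gabbro: 3000 kg/m³ × 9.81 m/s² × 14590 m = 4.294×10^8 Pa = 429.4 MPa
Total = 2.971 + 8.790 + 114.2 + 429.4 = 555.33 MPa

555 MPa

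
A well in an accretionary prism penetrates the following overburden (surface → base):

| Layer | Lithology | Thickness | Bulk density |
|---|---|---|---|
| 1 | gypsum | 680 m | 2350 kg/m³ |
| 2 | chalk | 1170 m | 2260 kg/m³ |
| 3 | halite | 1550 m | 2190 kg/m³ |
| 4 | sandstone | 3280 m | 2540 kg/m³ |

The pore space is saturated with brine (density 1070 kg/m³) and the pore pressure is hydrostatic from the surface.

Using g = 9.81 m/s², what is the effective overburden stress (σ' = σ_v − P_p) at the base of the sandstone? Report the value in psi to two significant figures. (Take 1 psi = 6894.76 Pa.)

13000 psi

Overburden (lithostatic) stress σ_v:
gypsum: 2350 kg/m³ × 9.81 m/s² × 680 m = 1.568×10^7 Pa = 15.68 MPa
chalk: 2260 kg/m³ × 9.81 m/s² × 1170 m = 2.594×10^7 Pa = 25.94 MPa
halite: 2190 kg/m³ × 9.81 m/s² × 1550 m = 3.330×10^7 Pa = 33.30 MPa
sandstone: 2540 kg/m³ × 9.81 m/s² × 3280 m = 8.173×10^7 Pa = 81.73 MPa
Total = 15.68 + 25.94 + 33.30 + 81.73 = 156.65 MPa
Pore pressure P_p = 1070 kg/m³ × 9.81 m/s² × 6680 m = 7.012×10^7 Pa = 70.12 MPa
Effective stress σ' = σ_v − P_p = 156.6 − 70.12 = 86.527 MPa = 12550 psi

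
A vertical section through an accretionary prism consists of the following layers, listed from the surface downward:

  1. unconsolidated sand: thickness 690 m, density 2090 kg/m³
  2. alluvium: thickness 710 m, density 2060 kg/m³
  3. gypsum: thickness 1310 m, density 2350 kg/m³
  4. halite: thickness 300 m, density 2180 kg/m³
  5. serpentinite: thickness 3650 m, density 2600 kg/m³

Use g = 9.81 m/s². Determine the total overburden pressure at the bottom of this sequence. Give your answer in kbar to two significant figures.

1.6 kbar

unconsolidated sand: 2090 kg/m³ × 9.81 m/s² × 690 m = 1.415×10^7 Pa = 0.1415 kbar
alluvium: 2060 kg/m³ × 9.81 m/s² × 710 m = 1.435×10^7 Pa = 0.1435 kbar
gypsum: 2350 kg/m³ × 9.81 m/s² × 1310 m = 3.020×10^7 Pa = 0.3020 kbar
halite: 2180 kg/m³ × 9.81 m/s² × 300 m = 6.416×10^6 Pa = 0.06416 kbar
serpentinite: 2600 kg/m³ × 9.81 m/s² × 3650 m = 9.310×10^7 Pa = 0.9310 kbar
Total = 0.1415 + 0.1435 + 0.3020 + 0.06416 + 0.9310 = 1.5821 kbar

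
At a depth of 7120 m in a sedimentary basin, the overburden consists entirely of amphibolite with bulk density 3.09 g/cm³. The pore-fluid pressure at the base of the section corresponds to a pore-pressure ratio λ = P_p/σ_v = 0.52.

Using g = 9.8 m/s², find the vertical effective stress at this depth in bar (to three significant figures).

1030 bar

Overburden (lithostatic) stress σ_v:
amphibolite: 3090 kg/m³ × 9.8 m/s² × 7120 m = 2.156×10^8 Pa = 215.6 MPa
Pore pressure P_p = λ·σ_v = 0.52 × 215.6 MPa = 112.1 MPa
Effective stress σ' = σ_v − P_p = 215.6 − 112.1 = 103.49 MPa = 1034.9 bar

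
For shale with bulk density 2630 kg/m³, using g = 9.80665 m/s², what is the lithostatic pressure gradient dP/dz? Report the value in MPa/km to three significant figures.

dP/dz = ρg = 2630 kg/m³ × 9.80665 m/s² = 25791 Pa/m
= 25791 Pa/m × (1 MPa/km / 1000.0 Pa/m) = 25.791 MPa/km

25.8 MPa/km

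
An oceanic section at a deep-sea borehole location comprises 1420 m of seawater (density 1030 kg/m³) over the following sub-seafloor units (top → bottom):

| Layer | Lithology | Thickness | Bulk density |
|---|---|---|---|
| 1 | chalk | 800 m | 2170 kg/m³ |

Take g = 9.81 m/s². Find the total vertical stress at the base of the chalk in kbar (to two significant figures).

0.31 kbar

seawater: 1030 kg/m³ × 9.81 m/s² × 1420 m = 1.435×10^7 Pa = 0.1435 kbar
chalk: 2170 kg/m³ × 9.81 m/s² × 800 m = 1.703×10^7 Pa = 0.1703 kbar
Total = 0.1435 + 0.1703 = 0.31378 kbar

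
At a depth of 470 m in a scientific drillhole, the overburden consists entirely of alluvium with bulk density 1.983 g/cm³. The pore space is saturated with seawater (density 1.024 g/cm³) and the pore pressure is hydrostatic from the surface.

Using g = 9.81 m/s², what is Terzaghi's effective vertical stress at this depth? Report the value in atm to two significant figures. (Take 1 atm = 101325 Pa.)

44 atm

Overburden (lithostatic) stress σ_v:
alluvium: 1983 kg/m³ × 9.81 m/s² × 470 m = 9.143×10^6 Pa = 9.143 MPa
Pore pressure P_p = 1024 kg/m³ × 9.81 m/s² × 470 m = 4.721×10^6 Pa = 4.721 MPa
Effective stress σ' = σ_v − P_p = 9.143 − 4.721 = 4.4217 MPa = 43.638 atm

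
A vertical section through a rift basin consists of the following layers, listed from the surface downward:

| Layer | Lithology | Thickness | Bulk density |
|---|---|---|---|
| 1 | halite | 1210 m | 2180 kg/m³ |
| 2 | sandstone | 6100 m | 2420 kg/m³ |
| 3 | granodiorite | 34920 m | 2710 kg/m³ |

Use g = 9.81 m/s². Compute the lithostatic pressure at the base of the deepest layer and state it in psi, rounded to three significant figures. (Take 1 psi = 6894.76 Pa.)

159000 psi

halite: 2180 kg/m³ × 9.81 m/s² × 1210 m = 2.588×10^7 Pa = 3753 psi
sandstone: 2420 kg/m³ × 9.81 m/s² × 6100 m = 1.448×10^8 Pa = 21004 psi
granodiorite: 2710 kg/m³ × 9.81 m/s² × 34920 m = 9.284×10^8 Pa = 1.346×10^5 psi
Total = 3753 + 21004 + 1.346×10^5 = 1.5940×10^5 psi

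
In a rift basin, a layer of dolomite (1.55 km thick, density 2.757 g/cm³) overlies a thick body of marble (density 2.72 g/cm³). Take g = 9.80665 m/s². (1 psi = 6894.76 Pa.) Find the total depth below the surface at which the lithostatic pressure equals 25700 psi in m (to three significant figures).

6620 m

Pressure at base of upper layers: 2757×9.80665×1550 = 4.191×10^7 Pa = 6078 psi
Remaining pressure to be supplied by marble: 1.772×10^8 − 4.191×10^7 = 1.353×10^8 Pa
Additional depth in marble = 1.353×10^8 Pa / (2720 kg/m³ × 9.80665 m/s²) = 5071.9 m
Total depth = 1550 m + 5071.9 m = 6621.9 m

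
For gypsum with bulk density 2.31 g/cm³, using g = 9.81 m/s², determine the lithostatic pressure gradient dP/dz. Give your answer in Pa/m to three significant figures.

22700 Pa/m

dP/dz = ρg = 2310 kg/m³ × 9.81 m/s² = 22661 Pa/m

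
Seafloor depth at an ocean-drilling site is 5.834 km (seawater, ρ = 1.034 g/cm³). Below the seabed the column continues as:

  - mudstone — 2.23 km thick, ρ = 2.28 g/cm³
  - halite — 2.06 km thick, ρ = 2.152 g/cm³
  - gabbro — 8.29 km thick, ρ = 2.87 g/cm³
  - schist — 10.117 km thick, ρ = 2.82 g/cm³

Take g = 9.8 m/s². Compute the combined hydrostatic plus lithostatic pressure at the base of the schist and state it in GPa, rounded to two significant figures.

0.67 GPa

seawater: 1034 kg/m³ × 9.8 m/s² × 5834 m = 5.912×10^7 Pa = 0.05912 GPa
mudstone: 2280 kg/m³ × 9.8 m/s² × 2230 m = 4.983×10^7 Pa = 0.04983 GPa
halite: 2152 kg/m³ × 9.8 m/s² × 2060 m = 4.344×10^7 Pa = 0.04344 GPa
gabbro: 2870 kg/m³ × 9.8 m/s² × 8290 m = 2.332×10^8 Pa = 0.2332 GPa
schist: 2820 kg/m³ × 9.8 m/s² × 10117 m = 2.796×10^8 Pa = 0.2796 GPa
Total = 0.05912 + 0.04983 + 0.04344 + 0.2332 + 0.2796 = 0.66515 GPa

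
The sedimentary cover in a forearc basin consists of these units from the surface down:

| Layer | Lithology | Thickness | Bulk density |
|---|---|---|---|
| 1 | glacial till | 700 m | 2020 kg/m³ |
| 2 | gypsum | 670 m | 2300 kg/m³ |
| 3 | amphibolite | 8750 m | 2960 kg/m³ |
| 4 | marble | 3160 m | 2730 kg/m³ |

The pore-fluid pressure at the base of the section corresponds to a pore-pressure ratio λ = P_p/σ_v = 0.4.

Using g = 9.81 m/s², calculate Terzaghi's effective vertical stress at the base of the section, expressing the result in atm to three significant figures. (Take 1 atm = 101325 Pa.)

Overburden (lithostatic) stress σ_v:
glacial till: 2020 kg/m³ × 9.81 m/s² × 700 m = 1.387×10^7 Pa = 13.87 MPa
gypsum: 2300 kg/m³ × 9.81 m/s² × 670 m = 1.512×10^7 Pa = 15.12 MPa
amphibolite: 2960 kg/m³ × 9.81 m/s² × 8750 m = 2.541×10^8 Pa = 254.1 MPa
marble: 2730 kg/m³ × 9.81 m/s² × 3160 m = 8.463×10^7 Pa = 84.63 MPa
Total = 13.87 + 15.12 + 254.1 + 84.63 = 367.70 MPa
Pore pressure P_p = λ·σ_v = 0.4 × 367.7 MPa = 147.1 MPa
Effective stress σ' = σ_v − P_p = 367.7 − 147.1 = 220.62 MPa = 2177.3 atm

2180 atm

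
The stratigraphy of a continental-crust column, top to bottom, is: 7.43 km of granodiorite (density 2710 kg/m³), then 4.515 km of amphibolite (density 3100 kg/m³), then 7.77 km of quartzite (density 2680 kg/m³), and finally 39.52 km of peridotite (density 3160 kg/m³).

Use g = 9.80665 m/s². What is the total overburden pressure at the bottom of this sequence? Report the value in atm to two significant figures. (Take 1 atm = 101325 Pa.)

granodiorite: 2710 kg/m³ × 9.80665 m/s² × 7430 m = 1.975×10^8 Pa = 1949 atm
amphibolite: 3100 kg/m³ × 9.80665 m/s² × 4515 m = 1.373×10^8 Pa = 1355 atm
quartzite: 2680 kg/m³ × 9.80665 m/s² × 7770 m = 2.042×10^8 Pa = 2015 atm
peridotite: 3160 kg/m³ × 9.80665 m/s² × 39520 m = 1.225×10^9 Pa = 12087 atm
Total = 1949 + 1355 + 2015 + 12087 = 17406 atm

17000 atm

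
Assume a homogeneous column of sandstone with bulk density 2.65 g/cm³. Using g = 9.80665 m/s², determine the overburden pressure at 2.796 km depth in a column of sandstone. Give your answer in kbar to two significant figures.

sandstone: 2650 kg/m³ × 9.80665 m/s² × 2796 m = 7.266×10^7 Pa = 0.7266 kbar

0.73 kbar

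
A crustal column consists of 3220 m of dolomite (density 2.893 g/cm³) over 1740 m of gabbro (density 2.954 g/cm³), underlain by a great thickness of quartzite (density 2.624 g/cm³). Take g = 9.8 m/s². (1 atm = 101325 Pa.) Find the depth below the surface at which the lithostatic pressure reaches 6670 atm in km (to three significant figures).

25.7 km

Pressure at base of upper layers: 2893×9.8×3220 + 2954×9.8×1740 = 1.417×10^8 Pa = 1398 atm
Remaining pressure to be supplied by quartzite: 6.758×10^8 − 1.417×10^8 = 5.342×10^8 Pa
Additional depth in quartzite = 5.342×10^8 Pa / (2624 kg/m³ × 9.8 m/s²) = 20773 m
Total depth = 4960 m + 20773 m = 25733 m
= 25.733 km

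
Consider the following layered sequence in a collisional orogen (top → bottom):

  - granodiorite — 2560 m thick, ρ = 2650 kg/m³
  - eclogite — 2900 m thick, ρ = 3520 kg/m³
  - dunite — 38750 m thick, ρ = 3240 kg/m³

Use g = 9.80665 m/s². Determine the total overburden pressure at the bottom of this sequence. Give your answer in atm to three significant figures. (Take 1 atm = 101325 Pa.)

granodiorite: 2650 kg/m³ × 9.80665 m/s² × 2560 m = 6.653×10^7 Pa = 656.6 atm
eclogite: 3520 kg/m³ × 9.80665 m/s² × 2900 m = 1.001×10^8 Pa = 988.0 atm
dunite: 3240 kg/m³ × 9.80665 m/s² × 38750 m = 1.231×10^9 Pa = 12151 atm
Total = 656.6 + 988.0 + 12151 = 13796 atm

13800 atm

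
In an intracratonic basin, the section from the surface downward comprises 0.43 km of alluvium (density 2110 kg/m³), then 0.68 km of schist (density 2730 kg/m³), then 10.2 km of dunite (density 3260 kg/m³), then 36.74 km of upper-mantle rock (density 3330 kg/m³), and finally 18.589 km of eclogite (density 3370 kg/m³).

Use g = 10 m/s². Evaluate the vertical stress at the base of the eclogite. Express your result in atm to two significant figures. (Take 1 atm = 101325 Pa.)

alluvium: 2110 kg/m³ × 10 m/s² × 430 m = 9.073×10^6 Pa = 89.54 atm
schist: 2730 kg/m³ × 10 m/s² × 680 m = 1.856×10^7 Pa = 183.2 atm
dunite: 3260 kg/m³ × 10 m/s² × 10200 m = 3.325×10^8 Pa = 3282 atm
upper-mantle rock: 3330 kg/m³ × 10 m/s² × 36740 m = 1.223×10^9 Pa = 12074 atm
eclogite: 3370 kg/m³ × 10 m/s² × 18589 m = 6.264×10^8 Pa = 6183 atm
Total = 89.54 + 183.2 + 3282 + 12074 + 6183 = 21811 atm

22000 atm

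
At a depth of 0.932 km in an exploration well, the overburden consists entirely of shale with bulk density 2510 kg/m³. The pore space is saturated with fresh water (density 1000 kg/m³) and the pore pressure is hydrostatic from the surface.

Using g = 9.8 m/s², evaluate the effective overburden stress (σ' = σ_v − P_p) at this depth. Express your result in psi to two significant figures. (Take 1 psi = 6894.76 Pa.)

2000 psi

Overburden (lithostatic) stress σ_v:
shale: 2510 kg/m³ × 9.8 m/s² × 932 m = 2.293×10^7 Pa = 22.93 MPa
Pore pressure P_p = 1000 kg/m³ × 9.8 m/s² × 932 m = 9.134×10^6 Pa = 9.134 MPa
Effective stress σ' = σ_v − P_p = 22.93 − 9.134 = 13.792 MPa = 2000.3 psi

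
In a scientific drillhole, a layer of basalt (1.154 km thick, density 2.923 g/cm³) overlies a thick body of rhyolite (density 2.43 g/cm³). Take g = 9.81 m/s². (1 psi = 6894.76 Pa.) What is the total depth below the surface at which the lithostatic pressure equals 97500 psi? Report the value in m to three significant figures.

28000 m

Pressure at base of upper layers: 2923×9.81×1154 = 3.309×10^7 Pa = 4799 psi
Remaining pressure to be supplied by rhyolite: 6.722×10^8 − 3.309×10^7 = 6.391×10^8 Pa
Additional depth in rhyolite = 6.391×10^8 Pa / (2430 kg/m³ × 9.81 m/s²) = 26812 m
Total depth = 1154 m + 26812 m = 27966 m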